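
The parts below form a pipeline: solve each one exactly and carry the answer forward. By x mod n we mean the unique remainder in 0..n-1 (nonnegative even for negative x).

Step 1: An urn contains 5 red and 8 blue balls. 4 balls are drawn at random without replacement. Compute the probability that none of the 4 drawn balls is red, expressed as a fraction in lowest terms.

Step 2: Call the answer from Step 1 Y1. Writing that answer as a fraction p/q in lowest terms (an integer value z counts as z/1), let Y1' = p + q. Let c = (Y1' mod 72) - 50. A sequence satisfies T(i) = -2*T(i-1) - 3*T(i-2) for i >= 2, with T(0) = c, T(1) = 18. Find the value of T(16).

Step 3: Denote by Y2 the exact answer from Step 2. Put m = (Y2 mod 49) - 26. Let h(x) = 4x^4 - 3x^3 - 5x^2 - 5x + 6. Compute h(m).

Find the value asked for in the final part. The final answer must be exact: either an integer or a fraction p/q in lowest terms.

1153341

Step 1: total draws C(13,4) = 715; favorable C(8,4) = 70; P = 14/143; answer 14/143
Step 2: Y1 = 14/143; threaded value p + q = 157; c = -37; T(2) = -2*(18) - 3*(-37) = 75; iterating: T(2)=75, T(3)=-204, T(4)=183, T(5)=246, T(6)=-1041, T(7)=1344, T(8)=435, T(9)=-4902, T(10)=8499, T(11)=-2292, T(12)=-20913, T(13)=48702, T(14)=-34665, T(15)=-76776, T(16)=257547; answer 257547
Step 3: Y2 = 257547; m = -23; 4*(-23)^4 - 3*(-23)^3 - 5*(-23)^2 - 5*(-23)^1 + 6 = (1119364) + (36501) + (-2645) + (115) + (6) = 1153341; answer 1153341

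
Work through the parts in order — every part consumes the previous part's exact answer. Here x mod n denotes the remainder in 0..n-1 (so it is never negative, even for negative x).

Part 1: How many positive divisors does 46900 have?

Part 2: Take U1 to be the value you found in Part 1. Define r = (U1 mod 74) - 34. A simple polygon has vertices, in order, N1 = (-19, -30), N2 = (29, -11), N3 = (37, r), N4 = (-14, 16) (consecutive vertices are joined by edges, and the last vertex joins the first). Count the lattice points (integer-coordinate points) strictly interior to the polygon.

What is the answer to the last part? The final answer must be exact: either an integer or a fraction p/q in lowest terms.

Part 1: 46900 = 2^2 * 5^2 * 7 * 67; number of divisors = (2+1) * (2+1) * (1+1) * (1+1) = 36; answer 36
Part 2: U1 = 36; r = 2; cross terms: (-19*-11 - 29*-30)=1079, (29*2 - 37*-11)=465, (37*16 - -14*2)=620, (-14*-30 - -19*16)=724; twice the area = |2888| = 2888; area = 1444; boundary points = 1 + 1 + 1 + 1 = 4; strictly interior points = area - boundary/2 + 1 = 1443; answer 1443

1443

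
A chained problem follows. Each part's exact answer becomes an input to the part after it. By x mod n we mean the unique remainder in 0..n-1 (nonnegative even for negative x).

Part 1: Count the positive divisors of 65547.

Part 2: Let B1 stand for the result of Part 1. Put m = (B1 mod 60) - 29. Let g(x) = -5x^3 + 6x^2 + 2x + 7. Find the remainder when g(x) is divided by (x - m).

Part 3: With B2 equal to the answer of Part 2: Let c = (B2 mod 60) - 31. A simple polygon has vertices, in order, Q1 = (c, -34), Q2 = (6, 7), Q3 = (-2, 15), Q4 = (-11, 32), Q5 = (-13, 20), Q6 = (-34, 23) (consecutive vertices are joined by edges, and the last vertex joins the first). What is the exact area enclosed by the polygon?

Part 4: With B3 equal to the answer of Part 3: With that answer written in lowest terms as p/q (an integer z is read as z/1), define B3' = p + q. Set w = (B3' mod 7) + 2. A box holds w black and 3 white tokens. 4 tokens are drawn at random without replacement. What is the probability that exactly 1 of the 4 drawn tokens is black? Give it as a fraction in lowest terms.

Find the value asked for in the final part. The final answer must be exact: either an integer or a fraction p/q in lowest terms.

Part 1: 65547 = 3^2 * 7283; number of divisors = (2+1) * (1+1) = 6; answer 6
Part 2: B1 = 6; m = -23; remainder = value at the root: -5*(-23)^3 + 6*(-23)^2 + 2*(-23)^1 + 7 = (60835) + (3174) + (-46) + (7) = 63970; answer 63970
Part 3: B2 = 63970; c = -21; cross terms: (-21*7 - 6*-34)=57, (6*15 - -2*7)=104, (-2*32 - -11*15)=101, (-11*20 - -13*32)=196, (-13*23 - -34*20)=381, (-34*-34 - -21*23)=1639; twice the area = |2478| = 2478; area = 1239; answer 1239
Part 4: B3 = 1239; threaded value p + q = 1240; w = 3; total draws C(6,4) = 15; favorable C(3,1)*C(3,3) = 3; P = 1/5; answer 1/5

1/5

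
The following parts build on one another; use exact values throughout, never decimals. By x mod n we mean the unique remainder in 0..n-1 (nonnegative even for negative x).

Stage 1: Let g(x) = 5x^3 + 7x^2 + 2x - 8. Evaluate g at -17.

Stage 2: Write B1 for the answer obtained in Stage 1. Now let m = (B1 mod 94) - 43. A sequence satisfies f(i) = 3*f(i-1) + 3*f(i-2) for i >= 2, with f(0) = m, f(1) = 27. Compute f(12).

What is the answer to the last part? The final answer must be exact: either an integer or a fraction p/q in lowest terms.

Stage 1: 5*(-17)^3 + 7*(-17)^2 + 2*(-17)^1 - 8 = (-24565) + (2023) + (-34) + (-8) = -22584; answer -22584
Stage 2: B1 = -22584; m = 27; f(2) = 3*(27) + 3*(27) = 162; iterating: f(2)=162, f(3)=567, f(4)=2187, f(5)=8262, f(6)=31347, f(7)=118827, f(8)=450522, f(9)=1708047, f(10)=6475707, f(11)=24551262, f(12)=93080907; answer 93080907

93080907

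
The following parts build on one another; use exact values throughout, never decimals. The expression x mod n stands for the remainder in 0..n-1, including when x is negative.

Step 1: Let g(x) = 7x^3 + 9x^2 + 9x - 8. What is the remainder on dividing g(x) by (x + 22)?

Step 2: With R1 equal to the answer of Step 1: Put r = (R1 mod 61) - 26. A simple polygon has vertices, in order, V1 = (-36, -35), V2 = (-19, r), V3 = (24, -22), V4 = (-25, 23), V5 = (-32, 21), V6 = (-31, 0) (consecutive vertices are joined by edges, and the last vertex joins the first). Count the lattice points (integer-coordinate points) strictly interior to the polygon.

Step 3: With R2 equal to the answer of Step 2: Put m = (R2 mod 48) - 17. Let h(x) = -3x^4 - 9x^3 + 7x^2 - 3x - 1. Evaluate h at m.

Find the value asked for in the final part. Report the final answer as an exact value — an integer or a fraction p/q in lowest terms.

Step 1: remainder = value at the root: 7*(-22)^3 + 9*(-22)^2 + 9*(-22)^1 - 8 = (-74536) + (4356) + (-198) + (-8) = -70386; answer -70386
Step 2: R1 = -70386; r = -18; cross terms: (-36*-18 - -19*-35)=-17, (-19*-22 - 24*-18)=850, (24*23 - -25*-22)=2, (-25*21 - -32*23)=211, (-32*0 - -31*21)=651, (-31*-35 - -36*0)=1085; twice the area = |2782| = 2782; area = 1391; boundary points = 17 + 1 + 1 + 1 + 1 + 5 = 26; strictly interior points = area - boundary/2 + 1 = 1379; answer 1379
Step 3: R2 = 1379; m = 18; -3*(18)^4 - 9*(18)^3 + 7*(18)^2 - 3*(18)^1 - 1 = (-314928) + (-52488) + (2268) + (-54) + (-1) = -365203; answer -365203

-365203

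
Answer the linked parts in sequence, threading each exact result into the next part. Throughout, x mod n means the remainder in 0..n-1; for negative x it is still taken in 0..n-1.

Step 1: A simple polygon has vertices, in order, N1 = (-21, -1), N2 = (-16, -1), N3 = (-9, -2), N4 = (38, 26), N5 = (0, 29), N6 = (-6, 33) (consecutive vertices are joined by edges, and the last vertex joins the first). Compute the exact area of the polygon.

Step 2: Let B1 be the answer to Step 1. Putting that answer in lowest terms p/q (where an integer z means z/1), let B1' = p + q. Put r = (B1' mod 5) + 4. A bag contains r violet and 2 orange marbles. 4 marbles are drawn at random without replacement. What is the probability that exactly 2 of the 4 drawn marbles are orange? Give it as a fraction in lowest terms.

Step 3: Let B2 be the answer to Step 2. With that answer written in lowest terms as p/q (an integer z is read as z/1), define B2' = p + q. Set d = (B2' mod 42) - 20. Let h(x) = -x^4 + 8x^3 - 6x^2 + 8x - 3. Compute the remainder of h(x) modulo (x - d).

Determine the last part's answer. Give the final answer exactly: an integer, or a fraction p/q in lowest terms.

-378

Step 1: cross terms: (-21*-1 - -16*-1)=5, (-16*-2 - -9*-1)=23, (-9*26 - 38*-2)=-158, (38*29 - 0*26)=1102, (0*33 - -6*29)=174, (-6*-1 - -21*33)=699; twice the area = |1845| = 1845; area = 1845/2; answer 1845/2
Step 2: B1 = 1845/2; threaded value p + q = 1847; r = 6; total draws C(8,4) = 70; favorable C(2,2)*C(6,2) = 15; P = 3/14; answer 3/14
Step 3: B2 = 3/14; threaded value p + q = 17; d = -3; remainder = value at the root: -1*(-3)^4 + 8*(-3)^3 - 6*(-3)^2 + 8*(-3)^1 - 3 = (-81) + (-216) + (-54) + (-24) + (-3) = -378; answer -378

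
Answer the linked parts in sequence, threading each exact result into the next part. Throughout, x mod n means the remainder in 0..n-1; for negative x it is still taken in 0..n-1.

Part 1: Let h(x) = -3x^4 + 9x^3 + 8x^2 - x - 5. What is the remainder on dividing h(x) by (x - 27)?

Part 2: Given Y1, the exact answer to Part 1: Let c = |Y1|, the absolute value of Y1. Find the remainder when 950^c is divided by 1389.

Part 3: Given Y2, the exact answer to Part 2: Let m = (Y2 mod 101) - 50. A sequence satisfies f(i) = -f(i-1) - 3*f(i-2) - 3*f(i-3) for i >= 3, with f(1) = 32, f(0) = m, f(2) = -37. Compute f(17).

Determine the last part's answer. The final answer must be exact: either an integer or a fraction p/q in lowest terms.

Part 1: remainder = value at the root: -3*(27)^4 + 9*(27)^3 + 8*(27)^2 - 1*(27)^1 - 5 = (-1594323) + (177147) + (5832) + (-27) + (-5) = -1411376; answer -1411376
Part 2: Y1 = -1411376; c = 1411376; squarings mod 1389: 950^1=950, 950^2=1039, 950^4=268, 950^8=985, 950^16=703, 950^32=1114, 950^64=619, 950^128=1186, 950^256=928, 950^512=4, 950^1024=16, 950^2048=256, 950^4096=253, 950^8192=115, 950^16384=724, 950^32768=523, 950^65536=1285, 950^131072=1093, 950^262144=109, 950^524288=769, 950^1048576=1036; 950^1411376 = 950^16 * 950^32 * 950^256 * 950^2048 * 950^32768 * 950^65536 * 950^262144 * 950^1048576 = 523 (mod 1389); answer 523
Part 3: Y2 = 523; m = -32; f(3) = -1*(-37) - 3*(32) - 3*(-32) = 37; iterating: f(3)=37, f(4)=-22, f(5)=22, f(6)=-67, f(7)=67, f(8)=68, f(9)=-68, f(10)=-337, f(11)=337, f(12)=878, f(13)=-878, f(14)=-2767, f(15)=2767, f(16)=8168, f(17)=-8168; answer -8168

-8168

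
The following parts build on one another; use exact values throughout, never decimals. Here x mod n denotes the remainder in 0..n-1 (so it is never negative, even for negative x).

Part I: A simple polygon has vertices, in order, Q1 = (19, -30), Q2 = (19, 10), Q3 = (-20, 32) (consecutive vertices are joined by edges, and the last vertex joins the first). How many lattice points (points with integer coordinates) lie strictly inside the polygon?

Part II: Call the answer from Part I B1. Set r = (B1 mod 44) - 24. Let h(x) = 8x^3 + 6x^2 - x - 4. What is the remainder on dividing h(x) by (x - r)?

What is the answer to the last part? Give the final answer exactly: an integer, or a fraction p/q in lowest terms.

-12952

Part I: cross terms: (19*10 - 19*-30)=760, (19*32 - -20*10)=808, (-20*-30 - 19*32)=-8; twice the area = |1560| = 1560; area = 780; boundary points = 40 + 1 + 1 = 42; strictly interior points = area - boundary/2 + 1 = 760; answer 760
Part II: B1 = 760; r = -12; remainder = value at the root: 8*(-12)^3 + 6*(-12)^2 - 1*(-12)^1 - 4 = (-13824) + (864) + (12) + (-4) = -12952; answer -12952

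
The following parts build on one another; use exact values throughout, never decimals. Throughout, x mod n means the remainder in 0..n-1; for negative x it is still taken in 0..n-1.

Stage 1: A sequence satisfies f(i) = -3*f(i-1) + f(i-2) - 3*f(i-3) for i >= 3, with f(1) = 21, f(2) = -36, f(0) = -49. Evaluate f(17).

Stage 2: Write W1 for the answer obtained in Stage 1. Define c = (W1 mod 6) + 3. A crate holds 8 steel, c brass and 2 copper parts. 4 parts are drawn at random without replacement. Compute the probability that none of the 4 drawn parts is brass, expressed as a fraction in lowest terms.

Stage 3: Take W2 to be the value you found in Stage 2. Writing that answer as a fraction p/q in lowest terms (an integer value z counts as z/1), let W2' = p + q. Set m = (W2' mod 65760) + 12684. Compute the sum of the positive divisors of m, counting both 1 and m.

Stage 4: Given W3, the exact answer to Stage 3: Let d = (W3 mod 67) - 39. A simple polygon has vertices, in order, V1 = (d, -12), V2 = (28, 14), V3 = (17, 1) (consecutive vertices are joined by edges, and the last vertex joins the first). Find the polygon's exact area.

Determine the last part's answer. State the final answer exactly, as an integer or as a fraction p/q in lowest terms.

Stage 1: f(3) = -3*(-36) + 1*(21) - 3*(-49) = 276; iterating: f(3)=276, f(4)=-927, f(5)=3165, f(6)=-11250, f(7)=39696, f(8)=-139833, f(9)=492945, f(10)=-1737756, f(11)=6125712, f(12)=-21593727, f(13)=76120161, f(14)=-268331346, f(15)=945895380, f(16)=-3334377969, f(17)=11754023325; answer 11754023325
Stage 2: W1 = 11754023325; c = 6; total draws C(16,4) = 1820; favorable C(10,4) = 210; P = 3/26; answer 3/26
Stage 3: W2 = 3/26; threaded value p + q = 29; m = 12713; 12713 is prime, so its only divisors are 1 and 12713; sigma = 1 + 12713 = 12714; answer 12714
Stage 4: W3 = 12714; d = 12; cross terms: (12*14 - 28*-12)=504, (28*1 - 17*14)=-210, (17*-12 - 12*1)=-216; twice the area = |78| = 78; area = 39; answer 39

39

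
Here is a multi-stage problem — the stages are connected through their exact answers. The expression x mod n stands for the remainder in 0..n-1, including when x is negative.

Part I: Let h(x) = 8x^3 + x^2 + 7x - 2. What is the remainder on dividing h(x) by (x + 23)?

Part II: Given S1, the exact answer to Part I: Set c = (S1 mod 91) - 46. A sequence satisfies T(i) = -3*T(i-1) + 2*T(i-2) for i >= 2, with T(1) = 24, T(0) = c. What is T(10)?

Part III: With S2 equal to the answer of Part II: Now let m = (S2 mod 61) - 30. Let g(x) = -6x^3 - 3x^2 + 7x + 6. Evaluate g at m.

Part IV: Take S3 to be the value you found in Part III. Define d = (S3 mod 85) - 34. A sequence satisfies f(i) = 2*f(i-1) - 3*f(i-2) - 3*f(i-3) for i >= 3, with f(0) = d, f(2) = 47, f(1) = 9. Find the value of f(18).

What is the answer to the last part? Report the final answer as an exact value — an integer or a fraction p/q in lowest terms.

Part I: remainder = value at the root: 8*(-23)^3 + 1*(-23)^2 + 7*(-23)^1 - 2 = (-97336) + (529) + (-161) + (-2) = -96970; answer -96970
Part II: S1 = -96970; c = -10; T(2) = -3*(24) + 2*(-10) = -92; iterating: T(2)=-92, T(3)=324, T(4)=-1156, T(5)=4116, T(6)=-14660, T(7)=52212, T(8)=-185956, T(9)=662292, T(10)=-2358788; answer -2358788
Part III: S2 = -2358788; m = -9; -6*(-9)^3 - 3*(-9)^2 + 7*(-9)^1 + 6 = (4374) + (-243) + (-63) + (6) = 4074; answer 4074
Part IV: S3 = 4074; d = 45; f(3) = 2*(47) - 3*(9) - 3*(45) = -68; iterating: f(3)=-68, f(4)=-304, f(5)=-545, f(6)=26, f(7)=2599, f(8)=6755, f(9)=5635, f(10)=-16792, f(11)=-70754, f(12)=-108037, f(13)=46564, f(14)=629501, f(15)=1443421, f(16)=858647, f(17)=-4501472, f(18)=-15909148; answer -15909148

-15909148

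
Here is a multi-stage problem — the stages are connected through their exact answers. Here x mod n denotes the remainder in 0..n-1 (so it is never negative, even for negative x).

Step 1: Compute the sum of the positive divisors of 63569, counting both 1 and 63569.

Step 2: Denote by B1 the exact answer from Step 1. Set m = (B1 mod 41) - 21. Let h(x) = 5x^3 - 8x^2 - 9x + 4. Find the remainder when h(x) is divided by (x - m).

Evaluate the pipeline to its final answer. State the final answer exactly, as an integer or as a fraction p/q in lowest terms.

1980

Step 1: 63569 = 11 * 5779; sigma = (1 + 11) * (1 + 5779) = 12 * 5780 = 69360; answer 69360
Step 2: B1 = 69360; m = 8; remainder = value at the root: 5*(8)^3 - 8*(8)^2 - 9*(8)^1 + 4 = (2560) + (-512) + (-72) + (4) = 1980; answer 1980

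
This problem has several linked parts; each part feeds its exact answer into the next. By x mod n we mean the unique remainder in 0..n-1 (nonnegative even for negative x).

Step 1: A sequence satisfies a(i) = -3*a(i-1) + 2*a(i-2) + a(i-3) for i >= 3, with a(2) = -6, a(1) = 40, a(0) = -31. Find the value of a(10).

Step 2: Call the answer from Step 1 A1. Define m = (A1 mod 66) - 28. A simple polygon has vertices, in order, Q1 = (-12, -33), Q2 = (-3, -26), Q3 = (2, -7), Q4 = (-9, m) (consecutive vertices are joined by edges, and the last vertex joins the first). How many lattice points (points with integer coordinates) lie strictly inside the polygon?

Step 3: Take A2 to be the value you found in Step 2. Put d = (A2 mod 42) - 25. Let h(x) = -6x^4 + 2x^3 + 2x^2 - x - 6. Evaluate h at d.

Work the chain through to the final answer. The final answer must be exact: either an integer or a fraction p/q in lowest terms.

Step 1: a(3) = -3*(-6) + 2*(40) + 1*(-31) = 67; iterating: a(3)=67, a(4)=-173, a(5)=647, a(6)=-2220, a(7)=7781, a(8)=-27136, a(9)=94750, a(10)=-330741; answer -330741
Step 2: A1 = -330741; m = 23; cross terms: (-12*-26 - -3*-33)=213, (-3*-7 - 2*-26)=73, (2*23 - -9*-7)=-17, (-9*-33 - -12*23)=573; twice the area = |842| = 842; area = 421; boundary points = 1 + 1 + 1 + 1 = 4; strictly interior points = area - boundary/2 + 1 = 420; answer 420
Step 3: A2 = 420; d = -25; -6*(-25)^4 + 2*(-25)^3 + 2*(-25)^2 - 1*(-25)^1 - 6 = (-2343750) + (-31250) + (1250) + (25) + (-6) = -2373731; answer -2373731

-2373731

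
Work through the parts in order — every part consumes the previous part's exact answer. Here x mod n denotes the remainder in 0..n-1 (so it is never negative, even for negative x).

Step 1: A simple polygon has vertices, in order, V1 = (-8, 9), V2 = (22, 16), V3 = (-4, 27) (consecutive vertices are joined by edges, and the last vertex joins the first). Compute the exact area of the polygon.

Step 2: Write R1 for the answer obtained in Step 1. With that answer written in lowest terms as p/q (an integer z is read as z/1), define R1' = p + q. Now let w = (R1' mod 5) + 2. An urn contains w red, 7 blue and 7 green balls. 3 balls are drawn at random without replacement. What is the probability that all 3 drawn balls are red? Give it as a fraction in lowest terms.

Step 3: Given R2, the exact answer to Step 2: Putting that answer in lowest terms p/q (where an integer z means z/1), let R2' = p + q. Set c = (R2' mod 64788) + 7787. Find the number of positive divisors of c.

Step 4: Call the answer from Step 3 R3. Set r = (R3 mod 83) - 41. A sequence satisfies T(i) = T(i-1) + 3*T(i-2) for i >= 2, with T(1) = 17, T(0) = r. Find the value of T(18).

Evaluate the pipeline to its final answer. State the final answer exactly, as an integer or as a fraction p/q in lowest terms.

4849223

Step 1: cross terms: (-8*16 - 22*9)=-326, (22*27 - -4*16)=658, (-4*9 - -8*27)=180; twice the area = |512| = 512; area = 256; answer 256
Step 2: R1 = 256; threaded value p + q = 257; w = 4; total draws C(18,3) = 816; favorable C(4,3) = 4; P = 1/204; answer 1/204
Step 3: R2 = 1/204; threaded value p + q = 205; c = 7992; 7992 = 2^3 * 3^3 * 37; number of divisors = (3+1) * (3+1) * (1+1) = 32; answer 32
Step 4: R3 = 32; r = -9; T(2) = 1*(17) + 3*(-9) = -10; iterating: T(2)=-10, T(3)=41, T(4)=11, T(5)=134, T(6)=167, T(7)=569, T(8)=1070, T(9)=2777, T(10)=5987, T(11)=14318, T(12)=32279, T(13)=75233, T(14)=172070, T(15)=397769, T(16)=913979, T(17)=2107286, T(18)=4849223; answer 4849223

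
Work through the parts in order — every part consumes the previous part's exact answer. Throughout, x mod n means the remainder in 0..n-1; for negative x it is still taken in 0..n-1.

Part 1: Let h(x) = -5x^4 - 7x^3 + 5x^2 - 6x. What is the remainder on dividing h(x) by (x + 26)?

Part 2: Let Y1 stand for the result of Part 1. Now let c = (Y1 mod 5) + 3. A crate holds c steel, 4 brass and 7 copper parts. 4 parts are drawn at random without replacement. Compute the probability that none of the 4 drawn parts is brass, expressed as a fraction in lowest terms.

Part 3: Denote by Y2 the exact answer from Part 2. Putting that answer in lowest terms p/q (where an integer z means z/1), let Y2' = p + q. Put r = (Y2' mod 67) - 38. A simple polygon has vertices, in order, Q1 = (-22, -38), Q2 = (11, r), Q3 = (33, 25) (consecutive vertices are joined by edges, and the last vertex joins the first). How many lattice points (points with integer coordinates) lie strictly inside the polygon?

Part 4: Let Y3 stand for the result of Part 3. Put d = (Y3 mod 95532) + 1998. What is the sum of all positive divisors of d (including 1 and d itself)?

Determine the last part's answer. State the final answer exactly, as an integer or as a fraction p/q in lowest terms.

Part 1: remainder = value at the root: -5*(-26)^4 - 7*(-26)^3 + 5*(-26)^2 - 6*(-26)^1 = (-2284880) + (123032) + (3380) + (156) = -2158312; answer -2158312
Part 2: Y1 = -2158312; c = 6; total draws C(17,4) = 2380; favorable C(13,4) = 715; P = 143/476; answer 143/476
Part 3: Y2 = 143/476; threaded value p + q = 619; r = -22; cross terms: (-22*-22 - 11*-38)=902, (11*25 - 33*-22)=1001, (33*-38 - -22*25)=-704; twice the area = |1199| = 1199; area = 1199/2; boundary points = 1 + 1 + 1 = 3; strictly interior points = area - boundary/2 + 1 = 599; answer 599
Part 4: Y3 = 599; d = 2597; 2597 = 7^2 * 53; sigma = (1 + 7 + 49) * (1 + 53) = 57 * 54 = 3078; answer 3078

3078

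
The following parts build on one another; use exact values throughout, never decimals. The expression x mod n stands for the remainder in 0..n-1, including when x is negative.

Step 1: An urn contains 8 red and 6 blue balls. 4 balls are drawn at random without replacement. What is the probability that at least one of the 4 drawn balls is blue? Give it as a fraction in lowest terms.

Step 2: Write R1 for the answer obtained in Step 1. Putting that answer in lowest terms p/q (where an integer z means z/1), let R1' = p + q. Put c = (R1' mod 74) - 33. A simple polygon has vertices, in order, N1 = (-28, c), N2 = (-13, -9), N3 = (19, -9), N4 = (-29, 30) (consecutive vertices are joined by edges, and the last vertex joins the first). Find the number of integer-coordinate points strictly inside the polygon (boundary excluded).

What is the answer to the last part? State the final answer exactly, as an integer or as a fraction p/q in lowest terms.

652

Step 1: total draws C(14,4) = 1001; complement C(8,4) = 70; favorable 1001 - 70 = 931; P = 133/143; answer 133/143
Step 2: R1 = 133/143; threaded value p + q = 276; c = 21; cross terms: (-28*-9 - -13*21)=525, (-13*-9 - 19*-9)=288, (19*30 - -29*-9)=309, (-29*21 - -28*30)=231; twice the area = |1353| = 1353; area = 1353/2; boundary points = 15 + 32 + 3 + 1 = 51; strictly interior points = area - boundary/2 + 1 = 652; answer 652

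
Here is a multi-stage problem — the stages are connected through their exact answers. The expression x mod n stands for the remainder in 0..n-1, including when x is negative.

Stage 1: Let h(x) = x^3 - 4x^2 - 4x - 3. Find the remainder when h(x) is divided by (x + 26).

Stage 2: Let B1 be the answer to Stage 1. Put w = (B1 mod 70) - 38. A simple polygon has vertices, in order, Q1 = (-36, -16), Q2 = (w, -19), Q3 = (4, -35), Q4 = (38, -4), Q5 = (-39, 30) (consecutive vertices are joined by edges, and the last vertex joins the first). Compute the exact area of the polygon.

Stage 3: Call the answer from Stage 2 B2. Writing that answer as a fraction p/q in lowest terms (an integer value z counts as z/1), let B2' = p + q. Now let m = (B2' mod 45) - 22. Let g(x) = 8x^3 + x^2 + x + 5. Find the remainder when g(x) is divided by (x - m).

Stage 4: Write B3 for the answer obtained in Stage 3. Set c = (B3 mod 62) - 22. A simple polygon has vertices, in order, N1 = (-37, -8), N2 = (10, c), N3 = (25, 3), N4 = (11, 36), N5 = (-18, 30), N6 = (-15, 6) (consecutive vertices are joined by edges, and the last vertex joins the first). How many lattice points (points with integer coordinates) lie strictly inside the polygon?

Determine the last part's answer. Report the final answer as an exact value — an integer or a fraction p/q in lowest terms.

Stage 1: remainder = value at the root: 1*(-26)^3 - 4*(-26)^2 - 4*(-26)^1 - 3 = (-17576) + (-2704) + (104) + (-3) = -20179; answer -20179
Stage 2: B1 = -20179; w = 13; cross terms: (-36*-19 - 13*-16)=892, (13*-35 - 4*-19)=-379, (4*-4 - 38*-35)=1314, (38*30 - -39*-4)=984, (-39*-16 - -36*30)=1704; twice the area = |4515| = 4515; area = 4515/2; answer 4515/2
Stage 3: B2 = 4515/2; threaded value p + q = 4517; m = -5; remainder = value at the root: 8*(-5)^3 + 1*(-5)^2 + 1*(-5)^1 + 5 = (-1000) + (25) + (-5) + (5) = -975; answer -975
Stage 4: B3 = -975; c = -5; cross terms: (-37*-5 - 10*-8)=265, (10*3 - 25*-5)=155, (25*36 - 11*3)=867, (11*30 - -18*36)=978, (-18*6 - -15*30)=342, (-15*-8 - -37*6)=342; twice the area = |2949| = 2949; area = 2949/2; boundary points = 1 + 1 + 1 + 1 + 3 + 2 = 9; strictly interior points = area - boundary/2 + 1 = 1471; answer 1471

1471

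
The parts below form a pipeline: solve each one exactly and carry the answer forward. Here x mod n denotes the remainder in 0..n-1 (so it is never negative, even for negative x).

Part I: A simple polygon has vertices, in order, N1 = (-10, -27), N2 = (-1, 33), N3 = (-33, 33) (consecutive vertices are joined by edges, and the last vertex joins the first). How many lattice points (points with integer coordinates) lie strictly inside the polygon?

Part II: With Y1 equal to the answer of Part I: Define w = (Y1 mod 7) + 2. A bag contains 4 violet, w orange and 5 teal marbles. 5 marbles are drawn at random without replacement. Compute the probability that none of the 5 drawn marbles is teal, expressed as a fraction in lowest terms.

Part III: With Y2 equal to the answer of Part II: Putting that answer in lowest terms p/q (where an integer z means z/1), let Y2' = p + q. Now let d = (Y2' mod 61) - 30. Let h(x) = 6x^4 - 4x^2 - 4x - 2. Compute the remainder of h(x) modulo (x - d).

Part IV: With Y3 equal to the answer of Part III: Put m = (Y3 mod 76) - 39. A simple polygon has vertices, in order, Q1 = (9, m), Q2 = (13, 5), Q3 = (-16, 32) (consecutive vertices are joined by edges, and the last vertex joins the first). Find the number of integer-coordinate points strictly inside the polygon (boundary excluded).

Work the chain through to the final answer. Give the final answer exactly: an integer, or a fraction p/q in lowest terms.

Part I: cross terms: (-10*33 - -1*-27)=-357, (-1*33 - -33*33)=1056, (-33*-27 - -10*33)=1221; twice the area = |1920| = 1920; area = 960; boundary points = 3 + 32 + 1 = 36; strictly interior points = area - boundary/2 + 1 = 943; answer 943
Part II: Y1 = 943; w = 7; total draws C(16,5) = 4368; favorable C(11,5) = 462; P = 11/104; answer 11/104
Part III: Y2 = 11/104; threaded value p + q = 115; d = 24; remainder = value at the root: 6*(24)^4 - 4*(24)^2 - 4*(24)^1 - 2 = (1990656) + (-2304) + (-96) + (-2) = 1988254; answer 1988254
Part IV: Y3 = 1988254; m = -21; cross terms: (9*5 - 13*-21)=318, (13*32 - -16*5)=496, (-16*-21 - 9*32)=48; twice the area = |862| = 862; area = 431; boundary points = 2 + 1 + 1 = 4; strictly interior points = area - boundary/2 + 1 = 430; answer 430

430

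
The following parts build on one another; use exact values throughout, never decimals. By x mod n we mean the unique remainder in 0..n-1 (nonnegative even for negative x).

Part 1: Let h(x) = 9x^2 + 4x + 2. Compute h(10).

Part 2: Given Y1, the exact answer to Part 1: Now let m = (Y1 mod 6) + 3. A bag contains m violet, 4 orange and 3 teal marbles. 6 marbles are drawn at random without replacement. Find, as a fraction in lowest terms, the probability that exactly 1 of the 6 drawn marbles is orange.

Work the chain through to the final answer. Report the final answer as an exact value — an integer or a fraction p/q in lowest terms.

4/35

Part 1: 9*(10)^2 + 4*(10)^1 + 2 = (900) + (40) + (2) = 942; answer 942
Part 2: Y1 = 942; m = 3; total draws C(10,6) = 210; favorable C(4,1)*C(6,5) = 24; P = 4/35; answer 4/35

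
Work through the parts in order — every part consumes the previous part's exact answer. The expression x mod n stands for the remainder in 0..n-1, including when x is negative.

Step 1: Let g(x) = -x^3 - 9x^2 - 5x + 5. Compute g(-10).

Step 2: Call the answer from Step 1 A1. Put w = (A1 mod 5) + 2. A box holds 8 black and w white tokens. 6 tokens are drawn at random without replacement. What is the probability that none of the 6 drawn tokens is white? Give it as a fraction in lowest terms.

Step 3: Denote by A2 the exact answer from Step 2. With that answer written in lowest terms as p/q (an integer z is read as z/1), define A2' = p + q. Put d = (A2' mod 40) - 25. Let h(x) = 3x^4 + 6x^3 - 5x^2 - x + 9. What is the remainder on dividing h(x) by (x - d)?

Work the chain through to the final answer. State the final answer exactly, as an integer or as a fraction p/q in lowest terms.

8913

Step 1: -1*(-10)^3 - 9*(-10)^2 - 5*(-10)^1 + 5 = (1000) + (-900) + (50) + (5) = 155; answer 155
Step 2: A1 = 155; w = 2; total draws C(10,6) = 210; favorable C(8,6) = 28; P = 2/15; answer 2/15
Step 3: A2 = 2/15; threaded value p + q = 17; d = -8; remainder = value at the root: 3*(-8)^4 + 6*(-8)^3 - 5*(-8)^2 - 1*(-8)^1 + 9 = (12288) + (-3072) + (-320) + (8) + (9) = 8913; answer 8913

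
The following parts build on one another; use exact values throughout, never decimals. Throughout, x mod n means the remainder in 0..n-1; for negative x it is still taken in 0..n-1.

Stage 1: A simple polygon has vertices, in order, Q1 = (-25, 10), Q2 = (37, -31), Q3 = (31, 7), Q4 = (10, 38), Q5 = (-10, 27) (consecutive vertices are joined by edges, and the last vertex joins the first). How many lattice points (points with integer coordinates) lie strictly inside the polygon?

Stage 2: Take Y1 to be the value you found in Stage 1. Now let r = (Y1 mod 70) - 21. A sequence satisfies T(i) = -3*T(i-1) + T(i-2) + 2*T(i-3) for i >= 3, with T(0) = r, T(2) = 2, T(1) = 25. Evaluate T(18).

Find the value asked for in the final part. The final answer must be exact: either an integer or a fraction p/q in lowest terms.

137200599

Stage 1: cross terms: (-25*-31 - 37*10)=405, (37*7 - 31*-31)=1220, (31*38 - 10*7)=1108, (10*27 - -10*38)=650, (-10*10 - -25*27)=575; twice the area = |3958| = 3958; area = 1979; boundary points = 1 + 2 + 1 + 1 + 1 = 6; strictly interior points = area - boundary/2 + 1 = 1977; answer 1977
Stage 2: Y1 = 1977; r = -4; T(3) = -3*(2) + 1*(25) + 2*(-4) = 11; iterating: T(3)=11, T(4)=19, T(5)=-42, T(6)=167, T(7)=-505, T(8)=1598, T(9)=-4965, T(10)=15483, T(11)=-48218, T(12)=150207, T(13)=-467873, T(14)=1457390, T(15)=-4539629, T(16)=14140531, T(17)=-44046442, T(18)=137200599; answer 137200599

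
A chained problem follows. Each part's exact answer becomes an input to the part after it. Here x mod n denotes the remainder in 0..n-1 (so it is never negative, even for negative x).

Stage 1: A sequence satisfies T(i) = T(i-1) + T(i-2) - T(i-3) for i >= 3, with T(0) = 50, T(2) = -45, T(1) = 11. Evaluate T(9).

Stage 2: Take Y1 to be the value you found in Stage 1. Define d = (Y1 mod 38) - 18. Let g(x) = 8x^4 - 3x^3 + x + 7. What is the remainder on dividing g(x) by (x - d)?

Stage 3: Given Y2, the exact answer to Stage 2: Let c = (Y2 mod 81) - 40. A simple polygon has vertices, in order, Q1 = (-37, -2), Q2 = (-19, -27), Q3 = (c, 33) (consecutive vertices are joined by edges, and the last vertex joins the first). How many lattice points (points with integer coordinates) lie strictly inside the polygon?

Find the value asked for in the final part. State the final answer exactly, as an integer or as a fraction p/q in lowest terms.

1125

Stage 1: T(3) = 1*(-45) + 1*(11) - 1*(50) = -84; iterating: T(3)=-84, T(4)=-140, T(5)=-179, T(6)=-235, T(7)=-274, T(8)=-330, T(9)=-369; answer -369
Stage 2: Y1 = -369; d = -7; remainder = value at the root: 8*(-7)^4 - 3*(-7)^3 + 1*(-7)^1 + 7 = (19208) + (1029) + (-7) + (7) = 20237; answer 20237
Stage 3: Y2 = 20237; c = 28; cross terms: (-37*-27 - -19*-2)=961, (-19*33 - 28*-27)=129, (28*-2 - -37*33)=1165; twice the area = |2255| = 2255; area = 2255/2; boundary points = 1 + 1 + 5 = 7; strictly interior points = area - boundary/2 + 1 = 1125; answer 1125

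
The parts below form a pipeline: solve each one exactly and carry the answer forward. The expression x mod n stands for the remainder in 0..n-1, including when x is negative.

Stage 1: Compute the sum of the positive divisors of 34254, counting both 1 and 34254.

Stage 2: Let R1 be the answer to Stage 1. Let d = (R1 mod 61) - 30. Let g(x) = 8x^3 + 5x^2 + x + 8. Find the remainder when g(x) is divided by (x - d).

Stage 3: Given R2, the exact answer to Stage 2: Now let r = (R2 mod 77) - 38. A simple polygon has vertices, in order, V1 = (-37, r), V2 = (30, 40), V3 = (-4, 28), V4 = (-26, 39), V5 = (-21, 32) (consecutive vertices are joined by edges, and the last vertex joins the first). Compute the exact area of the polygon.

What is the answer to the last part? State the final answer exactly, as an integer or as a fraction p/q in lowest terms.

Stage 1: 34254 = 2 * 3^2 * 11 * 173; sigma = (1 + 2) * (1 + 3 + 9) * (1 + 11) * (1 + 173) = 3 * 13 * 12 * 174 = 81432; answer 81432
Stage 2: R1 = 81432; d = 28; remainder = value at the root: 8*(28)^3 + 5*(28)^2 + 1*(28)^1 + 8 = (175616) + (3920) + (28) + (8) = 179572; answer 179572
Stage 3: R2 = 179572; r = -30; cross terms: (-37*40 - 30*-30)=-580, (30*28 - -4*40)=1000, (-4*39 - -26*28)=572, (-26*32 - -21*39)=-13, (-21*-30 - -37*32)=1814; twice the area = |2793| = 2793; area = 2793/2; answer 2793/2

2793/2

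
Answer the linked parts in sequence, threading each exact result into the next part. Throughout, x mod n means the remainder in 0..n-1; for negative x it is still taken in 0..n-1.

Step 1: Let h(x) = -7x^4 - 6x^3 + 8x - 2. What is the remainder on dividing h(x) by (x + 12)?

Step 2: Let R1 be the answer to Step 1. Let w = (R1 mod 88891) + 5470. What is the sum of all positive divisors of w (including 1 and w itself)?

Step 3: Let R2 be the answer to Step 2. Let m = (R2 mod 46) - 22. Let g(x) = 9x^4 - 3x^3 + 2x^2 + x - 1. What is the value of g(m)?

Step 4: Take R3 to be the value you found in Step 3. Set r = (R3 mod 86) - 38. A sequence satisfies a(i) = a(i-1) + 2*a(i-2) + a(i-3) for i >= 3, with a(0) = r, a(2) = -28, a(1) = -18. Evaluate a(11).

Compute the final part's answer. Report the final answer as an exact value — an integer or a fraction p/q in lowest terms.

-25353

Step 1: remainder = value at the root: -7*(-12)^4 - 6*(-12)^3 + 8*(-12)^1 - 2 = (-145152) + (10368) + (-96) + (-2) = -134882; answer -134882
Step 2: R1 = -134882; w = 48370; 48370 = 2 * 5 * 7 * 691; sigma = (1 + 2) * (1 + 5) * (1 + 7) * (1 + 691) = 3 * 6 * 8 * 692 = 99648; answer 99648
Step 3: R2 = 99648; m = -10; 9*(-10)^4 - 3*(-10)^3 + 2*(-10)^2 + 1*(-10)^1 - 1 = (90000) + (3000) + (200) + (-10) + (-1) = 93189; answer 93189
Step 4: R3 = 93189; r = 13; a(3) = 1*(-28) + 2*(-18) + 1*(13) = -51; iterating: a(3)=-51, a(4)=-125, a(5)=-255, a(6)=-556, a(7)=-1191, a(8)=-2558, a(9)=-5496, a(10)=-11803, a(11)=-25353; answer -25353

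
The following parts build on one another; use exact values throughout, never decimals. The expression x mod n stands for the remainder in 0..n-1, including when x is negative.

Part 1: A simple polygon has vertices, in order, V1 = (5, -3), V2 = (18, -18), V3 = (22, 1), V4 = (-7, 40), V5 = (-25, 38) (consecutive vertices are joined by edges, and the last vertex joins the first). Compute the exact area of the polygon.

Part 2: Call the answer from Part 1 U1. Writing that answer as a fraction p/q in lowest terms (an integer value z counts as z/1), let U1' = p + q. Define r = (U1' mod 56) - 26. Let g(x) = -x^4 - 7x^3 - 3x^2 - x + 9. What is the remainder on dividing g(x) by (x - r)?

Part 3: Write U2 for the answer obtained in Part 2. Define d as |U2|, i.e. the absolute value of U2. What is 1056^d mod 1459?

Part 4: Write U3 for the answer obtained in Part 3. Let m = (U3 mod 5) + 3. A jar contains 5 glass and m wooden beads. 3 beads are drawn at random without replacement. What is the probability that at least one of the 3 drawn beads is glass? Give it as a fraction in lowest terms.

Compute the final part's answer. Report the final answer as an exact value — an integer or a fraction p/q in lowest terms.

37/44

Part 1: cross terms: (5*-18 - 18*-3)=-36, (18*1 - 22*-18)=414, (22*40 - -7*1)=887, (-7*38 - -25*40)=734, (-25*-3 - 5*38)=-115; twice the area = |1884| = 1884; area = 942; answer 942
Part 2: U1 = 942; threaded value p + q = 943; r = 21; remainder = value at the root: -1*(21)^4 - 7*(21)^3 - 3*(21)^2 - 1*(21)^1 + 9 = (-194481) + (-64827) + (-1323) + (-21) + (9) = -260643; answer -260643
Part 3: U2 = -260643; d = 260643; squarings mod 1459: 1056^1=1056, 1056^2=460, 1056^4=45, 1056^8=566, 1056^16=835, 1056^32=1282, 1056^64=690, 1056^128=466, 1056^256=1224, 1056^512=1242, 1056^1024=401, 1056^2048=311, 1056^4096=427, 1056^8192=1413, 1056^16384=657, 1056^32768=1244, 1056^65536=996, 1056^131072=1355; 1056^260643 = 1056^1 * 1056^2 * 1056^32 * 1056^512 * 1056^2048 * 1056^4096 * 1056^8192 * 1056^16384 * 1056^32768 * 1056^65536 * 1056^131072 = 54 (mod 1459); answer 54
Part 4: U3 = 54; m = 7; total draws C(12,3) = 220; complement C(7,3) = 35; favorable 220 - 35 = 185; P = 37/44; answer 37/44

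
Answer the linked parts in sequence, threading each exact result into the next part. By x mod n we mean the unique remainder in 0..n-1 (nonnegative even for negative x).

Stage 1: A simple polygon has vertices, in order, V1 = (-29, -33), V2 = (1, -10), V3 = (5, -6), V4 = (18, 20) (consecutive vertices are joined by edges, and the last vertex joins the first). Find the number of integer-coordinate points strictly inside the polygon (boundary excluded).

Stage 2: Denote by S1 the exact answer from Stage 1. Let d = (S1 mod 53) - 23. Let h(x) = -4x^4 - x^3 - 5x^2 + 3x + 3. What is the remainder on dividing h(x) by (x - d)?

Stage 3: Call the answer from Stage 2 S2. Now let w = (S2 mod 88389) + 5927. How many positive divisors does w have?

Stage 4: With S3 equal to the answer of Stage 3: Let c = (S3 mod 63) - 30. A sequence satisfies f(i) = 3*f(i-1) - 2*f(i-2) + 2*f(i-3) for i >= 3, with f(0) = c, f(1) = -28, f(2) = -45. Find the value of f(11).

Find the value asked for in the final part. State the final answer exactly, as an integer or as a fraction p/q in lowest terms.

-230045

Stage 1: cross terms: (-29*-10 - 1*-33)=323, (1*-6 - 5*-10)=44, (5*20 - 18*-6)=208, (18*-33 - -29*20)=-14; twice the area = |561| = 561; area = 561/2; boundary points = 1 + 4 + 13 + 1 = 19; strictly interior points = area - boundary/2 + 1 = 272; answer 272
Stage 2: S1 = 272; d = -16; remainder = value at the root: -4*(-16)^4 - 1*(-16)^3 - 5*(-16)^2 + 3*(-16)^1 + 3 = (-262144) + (4096) + (-1280) + (-48) + (3) = -259373; answer -259373
Stage 3: S2 = -259373; w = 11721; 11721 = 3 * 3907; number of divisors = (1+1) * (1+1) = 4; answer 4
Stage 4: S3 = 4; c = -26; f(3) = 3*(-45) - 2*(-28) + 2*(-26) = -131; iterating: f(3)=-131, f(4)=-359, f(5)=-905, f(6)=-2259, f(7)=-5685, f(8)=-14347, f(9)=-36189, f(10)=-91243, f(11)=-230045; answer -230045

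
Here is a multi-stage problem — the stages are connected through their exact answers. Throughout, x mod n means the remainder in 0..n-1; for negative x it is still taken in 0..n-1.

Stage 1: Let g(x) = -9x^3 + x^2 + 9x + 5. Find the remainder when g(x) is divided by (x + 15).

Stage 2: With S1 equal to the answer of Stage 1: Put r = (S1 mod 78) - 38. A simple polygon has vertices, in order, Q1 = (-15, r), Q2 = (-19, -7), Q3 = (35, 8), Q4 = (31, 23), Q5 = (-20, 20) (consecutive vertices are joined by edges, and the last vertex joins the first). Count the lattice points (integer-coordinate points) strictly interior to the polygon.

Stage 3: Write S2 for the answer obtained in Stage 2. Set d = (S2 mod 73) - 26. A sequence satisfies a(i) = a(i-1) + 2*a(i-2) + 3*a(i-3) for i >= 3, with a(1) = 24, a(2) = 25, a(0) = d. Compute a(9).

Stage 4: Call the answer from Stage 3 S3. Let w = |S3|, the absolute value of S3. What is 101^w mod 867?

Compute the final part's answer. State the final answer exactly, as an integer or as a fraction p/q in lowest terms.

509

Stage 1: remainder = value at the root: -9*(-15)^3 + 1*(-15)^2 + 9*(-15)^1 + 5 = (30375) + (225) + (-135) + (5) = 30470; answer 30470
Stage 2: S1 = 30470; r = 12; cross terms: (-15*-7 - -19*12)=333, (-19*8 - 35*-7)=93, (35*23 - 31*8)=557, (31*20 - -20*23)=1080, (-20*12 - -15*20)=60; twice the area = |2123| = 2123; area = 2123/2; boundary points = 1 + 3 + 1 + 3 + 1 = 9; strictly interior points = area - boundary/2 + 1 = 1058; answer 1058
Stage 3: S2 = 1058; d = 10; a(3) = 1*(25) + 2*(24) + 3*(10) = 103; iterating: a(3)=103, a(4)=225, a(5)=506, a(6)=1265, a(7)=2952, a(8)=7000, a(9)=16699; answer 16699
Stage 4: S3 = 16699; w = 16699; squarings mod 867: 101^1=101, 101^2=664, 101^4=460, 101^8=52, 101^16=103, 101^32=205, 101^64=409, 101^128=817, 101^256=766, 101^512=664, 101^1024=460, 101^2048=52, 101^4096=103, 101^8192=205, 101^16384=409; 101^16699 = 101^1 * 101^2 * 101^8 * 101^16 * 101^32 * 101^256 * 101^16384 = 509 (mod 867); answer 509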